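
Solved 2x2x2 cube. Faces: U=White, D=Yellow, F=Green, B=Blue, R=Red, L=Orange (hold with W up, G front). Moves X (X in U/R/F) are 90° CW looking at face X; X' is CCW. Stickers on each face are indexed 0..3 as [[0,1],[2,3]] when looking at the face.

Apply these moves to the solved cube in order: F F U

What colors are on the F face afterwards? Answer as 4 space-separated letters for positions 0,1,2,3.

Answer: O R G G

Derivation:
After move 1 (F): F=GGGG U=WWOO R=WRWR D=RRYY L=OYOY
After move 2 (F): F=GGGG U=WWYY R=OROR D=WWYY L=OROR
After move 3 (U): U=YWYW F=ORGG R=BBOR B=ORBB L=GGOR
Query: F face = ORGG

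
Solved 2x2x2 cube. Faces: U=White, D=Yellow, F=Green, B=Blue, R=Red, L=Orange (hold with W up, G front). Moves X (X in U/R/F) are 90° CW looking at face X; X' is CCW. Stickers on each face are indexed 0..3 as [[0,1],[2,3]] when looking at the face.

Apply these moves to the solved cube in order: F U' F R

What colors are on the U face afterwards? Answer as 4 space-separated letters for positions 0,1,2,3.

Answer: W O Y Y

Derivation:
After move 1 (F): F=GGGG U=WWOO R=WRWR D=RRYY L=OYOY
After move 2 (U'): U=WOWO F=OYGG R=GGWR B=WRBB L=BBOY
After move 3 (F): F=GOGY U=WOYB R=WGOR D=WGYY L=BROR
After move 4 (R): R=OWRG U=WOYY F=GGGY D=WBYW B=BROB
Query: U face = WOYY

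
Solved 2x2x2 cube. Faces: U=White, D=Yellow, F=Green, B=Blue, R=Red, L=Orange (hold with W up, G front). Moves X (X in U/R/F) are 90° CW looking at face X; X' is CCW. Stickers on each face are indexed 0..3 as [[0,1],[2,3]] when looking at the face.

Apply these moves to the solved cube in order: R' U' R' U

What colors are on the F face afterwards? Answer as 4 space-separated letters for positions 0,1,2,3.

Answer: W R G W

Derivation:
After move 1 (R'): R=RRRR U=WBWB F=GWGW D=YGYG B=YBYB
After move 2 (U'): U=BBWW F=OOGW R=GWRR B=RRYB L=YBOO
After move 3 (R'): R=WRGR U=BYWR F=OBGW D=YOYW B=GRGB
After move 4 (U): U=WBRY F=WRGW R=GRGR B=YBGB L=OBOO
Query: F face = WRGW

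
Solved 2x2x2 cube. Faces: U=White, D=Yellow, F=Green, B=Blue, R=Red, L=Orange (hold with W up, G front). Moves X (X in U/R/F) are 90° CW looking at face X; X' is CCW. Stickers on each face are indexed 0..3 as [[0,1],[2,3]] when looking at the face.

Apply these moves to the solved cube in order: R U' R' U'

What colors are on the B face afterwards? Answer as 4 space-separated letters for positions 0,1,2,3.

Answer: Y R B B

Derivation:
After move 1 (R): R=RRRR U=WGWG F=GYGY D=YBYB B=WBWB
After move 2 (U'): U=GGWW F=OOGY R=GYRR B=RRWB L=WBOO
After move 3 (R'): R=YRGR U=GWWR F=OGGW D=YOYY B=BRBB
After move 4 (U'): U=WRGW F=WBGW R=OGGR B=YRBB L=BROO
Query: B face = YRBB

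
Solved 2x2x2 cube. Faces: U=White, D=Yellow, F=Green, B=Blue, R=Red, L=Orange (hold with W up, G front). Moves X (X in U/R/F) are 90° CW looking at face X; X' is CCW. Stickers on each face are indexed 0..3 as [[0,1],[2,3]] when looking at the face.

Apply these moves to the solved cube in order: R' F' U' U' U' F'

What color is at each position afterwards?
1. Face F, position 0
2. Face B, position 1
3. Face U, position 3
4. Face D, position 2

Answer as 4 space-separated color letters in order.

After move 1 (R'): R=RRRR U=WBWB F=GWGW D=YGYG B=YBYB
After move 2 (F'): F=WWGG U=WBRR R=GRYR D=OOYG L=OBOW
After move 3 (U'): U=BRWR F=OBGG R=WWYR B=GRYB L=YBOW
After move 4 (U'): U=RRBW F=YBGG R=OBYR B=WWYB L=GROW
After move 5 (U'): U=RWRB F=GRGG R=YBYR B=OBYB L=WWOW
After move 6 (F'): F=RGGG U=RWYY R=OBOR D=WWYG L=WBOR
Query 1: F[0] = R
Query 2: B[1] = B
Query 3: U[3] = Y
Query 4: D[2] = Y

Answer: R B Y Y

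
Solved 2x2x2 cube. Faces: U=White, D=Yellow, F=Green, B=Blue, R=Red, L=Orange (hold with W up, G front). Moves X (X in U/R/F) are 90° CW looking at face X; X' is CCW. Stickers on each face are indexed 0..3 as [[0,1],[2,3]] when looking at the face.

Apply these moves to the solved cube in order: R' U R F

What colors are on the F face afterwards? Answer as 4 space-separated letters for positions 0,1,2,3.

Answer: G R G G

Derivation:
After move 1 (R'): R=RRRR U=WBWB F=GWGW D=YGYG B=YBYB
After move 2 (U): U=WWBB F=RRGW R=YBRR B=OOYB L=GWOO
After move 3 (R): R=RYRB U=WRBW F=RGGG D=YYYO B=BOWB
After move 4 (F): F=GRGG U=WROW R=BYWB D=RRYO L=GYOY
Query: F face = GRGG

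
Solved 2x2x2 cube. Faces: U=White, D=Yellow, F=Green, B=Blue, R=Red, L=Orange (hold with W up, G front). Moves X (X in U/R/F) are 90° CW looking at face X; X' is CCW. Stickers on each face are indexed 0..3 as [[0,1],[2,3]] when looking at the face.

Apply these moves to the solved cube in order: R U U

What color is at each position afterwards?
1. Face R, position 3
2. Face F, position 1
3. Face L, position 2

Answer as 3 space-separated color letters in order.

Answer: R B O

Derivation:
After move 1 (R): R=RRRR U=WGWG F=GYGY D=YBYB B=WBWB
After move 2 (U): U=WWGG F=RRGY R=WBRR B=OOWB L=GYOO
After move 3 (U): U=GWGW F=WBGY R=OORR B=GYWB L=RROO
Query 1: R[3] = R
Query 2: F[1] = B
Query 3: L[2] = O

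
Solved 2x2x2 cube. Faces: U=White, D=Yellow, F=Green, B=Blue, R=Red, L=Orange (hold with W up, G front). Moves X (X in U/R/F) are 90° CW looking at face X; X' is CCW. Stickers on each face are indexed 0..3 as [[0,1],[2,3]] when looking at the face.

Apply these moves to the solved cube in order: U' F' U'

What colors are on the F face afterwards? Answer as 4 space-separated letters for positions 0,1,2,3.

After move 1 (U'): U=WWWW F=OOGG R=GGRR B=RRBB L=BBOO
After move 2 (F'): F=OGOG U=WWGR R=YGYR D=BOYY L=BWOW
After move 3 (U'): U=WRWG F=BWOG R=OGYR B=YGBB L=RROW
Query: F face = BWOG

Answer: B W O G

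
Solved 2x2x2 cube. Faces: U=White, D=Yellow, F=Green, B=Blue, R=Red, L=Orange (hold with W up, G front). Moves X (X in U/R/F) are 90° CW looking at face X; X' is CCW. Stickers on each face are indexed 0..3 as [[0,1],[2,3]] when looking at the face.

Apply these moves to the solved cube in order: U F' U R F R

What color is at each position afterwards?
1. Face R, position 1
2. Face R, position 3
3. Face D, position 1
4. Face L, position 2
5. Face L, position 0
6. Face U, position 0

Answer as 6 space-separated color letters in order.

After move 1 (U): U=WWWW F=RRGG R=BBRR B=OOBB L=GGOO
After move 2 (F'): F=RGRG U=WWBR R=YBYR D=GOYY L=GWOW
After move 3 (U): U=BWRW F=YBRG R=OOYR B=GWBB L=RGOW
After move 4 (R): R=YORO U=BBRG F=YORY D=GBYG B=WWWB
After move 5 (F): F=RYYO U=BBWG R=ROGO D=RYYG L=RGOB
After move 6 (R): R=GROO U=BYWO F=RYYG D=RWYW B=GWBB
Query 1: R[1] = R
Query 2: R[3] = O
Query 3: D[1] = W
Query 4: L[2] = O
Query 5: L[0] = R
Query 6: U[0] = B

Answer: R O W O R B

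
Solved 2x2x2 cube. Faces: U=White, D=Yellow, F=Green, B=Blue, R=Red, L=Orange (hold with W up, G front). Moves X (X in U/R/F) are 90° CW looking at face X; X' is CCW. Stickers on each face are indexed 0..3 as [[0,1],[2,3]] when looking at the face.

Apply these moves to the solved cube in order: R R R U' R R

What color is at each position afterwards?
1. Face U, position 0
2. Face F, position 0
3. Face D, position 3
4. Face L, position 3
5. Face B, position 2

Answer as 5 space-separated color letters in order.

After move 1 (R): R=RRRR U=WGWG F=GYGY D=YBYB B=WBWB
After move 2 (R): R=RRRR U=WYWY F=GBGB D=YWYW B=GBGB
After move 3 (R): R=RRRR U=WBWB F=GWGW D=YGYG B=YBYB
After move 4 (U'): U=BBWW F=OOGW R=GWRR B=RRYB L=YBOO
After move 5 (R): R=RGRW U=BOWW F=OGGG D=YYYR B=WRBB
After move 6 (R): R=RRWG U=BGWG F=OYGR D=YBYW B=WROB
Query 1: U[0] = B
Query 2: F[0] = O
Query 3: D[3] = W
Query 4: L[3] = O
Query 5: B[2] = O

Answer: B O W O O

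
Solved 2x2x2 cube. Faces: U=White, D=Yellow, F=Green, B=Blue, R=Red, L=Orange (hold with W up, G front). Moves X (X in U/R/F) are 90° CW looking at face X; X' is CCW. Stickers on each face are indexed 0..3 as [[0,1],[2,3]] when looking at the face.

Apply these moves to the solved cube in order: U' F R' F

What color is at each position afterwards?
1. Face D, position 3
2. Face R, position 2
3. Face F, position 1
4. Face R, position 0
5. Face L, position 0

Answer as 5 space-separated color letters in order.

Answer: O R G O B

Derivation:
After move 1 (U'): U=WWWW F=OOGG R=GGRR B=RRBB L=BBOO
After move 2 (F): F=GOGO U=WWOB R=WGWR D=RGYY L=BYOY
After move 3 (R'): R=GRWW U=WBOR F=GWGB D=ROYO B=YRGB
After move 4 (F): F=GGBW U=WBYY R=ORRW D=WGYO L=BROO
Query 1: D[3] = O
Query 2: R[2] = R
Query 3: F[1] = G
Query 4: R[0] = O
Query 5: L[0] = B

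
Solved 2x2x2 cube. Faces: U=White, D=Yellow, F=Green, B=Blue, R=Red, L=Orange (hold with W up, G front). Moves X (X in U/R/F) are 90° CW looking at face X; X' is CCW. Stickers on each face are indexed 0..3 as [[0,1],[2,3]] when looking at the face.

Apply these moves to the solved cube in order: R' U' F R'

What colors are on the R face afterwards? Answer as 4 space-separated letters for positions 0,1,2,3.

Answer: W R W W

Derivation:
After move 1 (R'): R=RRRR U=WBWB F=GWGW D=YGYG B=YBYB
After move 2 (U'): U=BBWW F=OOGW R=GWRR B=RRYB L=YBOO
After move 3 (F): F=GOWO U=BBOB R=WWWR D=RGYG L=YYOG
After move 4 (R'): R=WRWW U=BYOR F=GBWB D=ROYO B=GRGB
Query: R face = WRWW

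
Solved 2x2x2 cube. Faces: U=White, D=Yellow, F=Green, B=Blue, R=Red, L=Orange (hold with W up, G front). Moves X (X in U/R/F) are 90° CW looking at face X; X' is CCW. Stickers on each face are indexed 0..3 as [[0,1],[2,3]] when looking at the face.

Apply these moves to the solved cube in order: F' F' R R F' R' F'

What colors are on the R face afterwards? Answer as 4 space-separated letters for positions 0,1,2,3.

After move 1 (F'): F=GGGG U=WWRR R=YRYR D=OOYY L=OWOW
After move 2 (F'): F=GGGG U=WWYY R=OROR D=WWYY L=OROR
After move 3 (R): R=OORR U=WGYG F=GWGY D=WBYB B=YBWB
After move 4 (R): R=RORO U=WWYY F=GBGB D=WWYY B=GBGB
After move 5 (F'): F=BBGG U=WWRR R=WOWO D=RRYY L=OYOY
After move 6 (R'): R=OOWW U=WGRG F=BWGR D=RBYG B=YBRB
After move 7 (F'): F=WRBG U=WGOW R=BORW D=YYYG L=OGOR
Query: R face = BORW

Answer: B O R W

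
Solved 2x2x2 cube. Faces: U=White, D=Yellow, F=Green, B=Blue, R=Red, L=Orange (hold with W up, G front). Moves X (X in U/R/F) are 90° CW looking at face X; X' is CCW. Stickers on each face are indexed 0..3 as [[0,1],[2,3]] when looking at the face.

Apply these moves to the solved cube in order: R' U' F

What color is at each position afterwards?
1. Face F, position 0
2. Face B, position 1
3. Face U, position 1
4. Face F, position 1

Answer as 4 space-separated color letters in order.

Answer: G R B O

Derivation:
After move 1 (R'): R=RRRR U=WBWB F=GWGW D=YGYG B=YBYB
After move 2 (U'): U=BBWW F=OOGW R=GWRR B=RRYB L=YBOO
After move 3 (F): F=GOWO U=BBOB R=WWWR D=RGYG L=YYOG
Query 1: F[0] = G
Query 2: B[1] = R
Query 3: U[1] = B
Query 4: F[1] = O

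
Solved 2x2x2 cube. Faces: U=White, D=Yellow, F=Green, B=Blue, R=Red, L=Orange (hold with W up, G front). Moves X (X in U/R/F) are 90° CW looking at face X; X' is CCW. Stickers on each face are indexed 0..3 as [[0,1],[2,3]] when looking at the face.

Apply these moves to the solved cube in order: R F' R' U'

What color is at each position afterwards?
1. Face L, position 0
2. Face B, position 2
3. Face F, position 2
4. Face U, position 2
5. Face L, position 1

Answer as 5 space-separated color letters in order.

After move 1 (R): R=RRRR U=WGWG F=GYGY D=YBYB B=WBWB
After move 2 (F'): F=YYGG U=WGRR R=BRYR D=OOYB L=OGOW
After move 3 (R'): R=RRBY U=WWRW F=YGGR D=OYYG B=BBOB
After move 4 (U'): U=WWWR F=OGGR R=YGBY B=RROB L=BBOW
Query 1: L[0] = B
Query 2: B[2] = O
Query 3: F[2] = G
Query 4: U[2] = W
Query 5: L[1] = B

Answer: B O G W B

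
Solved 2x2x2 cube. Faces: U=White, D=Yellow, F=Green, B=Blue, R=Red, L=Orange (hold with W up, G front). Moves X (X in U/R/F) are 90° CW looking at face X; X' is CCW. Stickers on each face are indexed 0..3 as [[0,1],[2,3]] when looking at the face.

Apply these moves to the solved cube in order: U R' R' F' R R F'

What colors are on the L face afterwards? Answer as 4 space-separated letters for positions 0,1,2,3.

After move 1 (U): U=WWWW F=RRGG R=BBRR B=OOBB L=GGOO
After move 2 (R'): R=BRBR U=WBWO F=RWGW D=YRYG B=YOYB
After move 3 (R'): R=RRBB U=WYWY F=RBGO D=YWYW B=GORB
After move 4 (F'): F=BORG U=WYRB R=WRYB D=GOYW L=GYOW
After move 5 (R): R=YWBR U=WORG F=BORW D=GRYG B=BOYB
After move 6 (R): R=BYRW U=WORW F=BRRG D=GYYB B=GOOB
After move 7 (F'): F=RGBR U=WOBR R=YYGW D=YWYB L=GWOR
Query: L face = GWOR

Answer: G W O R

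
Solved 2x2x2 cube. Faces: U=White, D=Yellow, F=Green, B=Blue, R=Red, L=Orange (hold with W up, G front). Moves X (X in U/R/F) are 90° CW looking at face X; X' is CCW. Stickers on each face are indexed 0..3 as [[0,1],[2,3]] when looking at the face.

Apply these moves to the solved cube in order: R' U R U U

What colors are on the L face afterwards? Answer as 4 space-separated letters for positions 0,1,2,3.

After move 1 (R'): R=RRRR U=WBWB F=GWGW D=YGYG B=YBYB
After move 2 (U): U=WWBB F=RRGW R=YBRR B=OOYB L=GWOO
After move 3 (R): R=RYRB U=WRBW F=RGGG D=YYYO B=BOWB
After move 4 (U): U=BWWR F=RYGG R=BORB B=GWWB L=RGOO
After move 5 (U): U=WBRW F=BOGG R=GWRB B=RGWB L=RYOO
Query: L face = RYOO

Answer: R Y O O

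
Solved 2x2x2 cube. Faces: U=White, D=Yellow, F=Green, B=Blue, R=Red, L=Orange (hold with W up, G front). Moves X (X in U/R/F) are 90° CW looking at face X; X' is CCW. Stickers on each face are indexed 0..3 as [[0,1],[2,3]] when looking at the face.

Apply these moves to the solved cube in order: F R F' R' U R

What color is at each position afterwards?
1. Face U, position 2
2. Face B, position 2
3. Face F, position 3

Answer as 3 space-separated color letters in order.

Answer: O W G

Derivation:
After move 1 (F): F=GGGG U=WWOO R=WRWR D=RRYY L=OYOY
After move 2 (R): R=WWRR U=WGOG F=GRGY D=RBYB B=OBWB
After move 3 (F'): F=RYGG U=WGWR R=BWRR D=YYYB L=OGOO
After move 4 (R'): R=WRBR U=WWWO F=RGGR D=YYYG B=BBYB
After move 5 (U): U=WWOW F=WRGR R=BBBR B=OGYB L=RGOO
After move 6 (R): R=BBRB U=WROR F=WYGG D=YYYO B=WGWB
Query 1: U[2] = O
Query 2: B[2] = W
Query 3: F[3] = G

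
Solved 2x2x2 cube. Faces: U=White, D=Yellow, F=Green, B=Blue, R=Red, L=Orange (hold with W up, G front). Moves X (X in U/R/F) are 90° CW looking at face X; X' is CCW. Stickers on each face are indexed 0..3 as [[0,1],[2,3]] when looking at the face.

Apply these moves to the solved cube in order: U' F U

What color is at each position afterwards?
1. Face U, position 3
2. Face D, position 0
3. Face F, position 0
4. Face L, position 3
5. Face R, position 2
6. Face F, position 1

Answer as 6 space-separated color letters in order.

After move 1 (U'): U=WWWW F=OOGG R=GGRR B=RRBB L=BBOO
After move 2 (F): F=GOGO U=WWOB R=WGWR D=RGYY L=BYOY
After move 3 (U): U=OWBW F=WGGO R=RRWR B=BYBB L=GOOY
Query 1: U[3] = W
Query 2: D[0] = R
Query 3: F[0] = W
Query 4: L[3] = Y
Query 5: R[2] = W
Query 6: F[1] = G

Answer: W R W Y W G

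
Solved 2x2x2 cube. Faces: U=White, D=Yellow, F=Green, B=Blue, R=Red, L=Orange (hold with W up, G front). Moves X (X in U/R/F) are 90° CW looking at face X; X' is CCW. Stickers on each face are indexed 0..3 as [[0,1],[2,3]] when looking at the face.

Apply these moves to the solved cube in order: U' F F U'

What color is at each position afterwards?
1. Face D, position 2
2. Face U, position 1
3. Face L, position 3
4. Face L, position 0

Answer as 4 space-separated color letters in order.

After move 1 (U'): U=WWWW F=OOGG R=GGRR B=RRBB L=BBOO
After move 2 (F): F=GOGO U=WWOB R=WGWR D=RGYY L=BYOY
After move 3 (F): F=GGOO U=WWYY R=OGBR D=WWYY L=BROG
After move 4 (U'): U=WYWY F=BROO R=GGBR B=OGBB L=RROG
Query 1: D[2] = Y
Query 2: U[1] = Y
Query 3: L[3] = G
Query 4: L[0] = R

Answer: Y Y G R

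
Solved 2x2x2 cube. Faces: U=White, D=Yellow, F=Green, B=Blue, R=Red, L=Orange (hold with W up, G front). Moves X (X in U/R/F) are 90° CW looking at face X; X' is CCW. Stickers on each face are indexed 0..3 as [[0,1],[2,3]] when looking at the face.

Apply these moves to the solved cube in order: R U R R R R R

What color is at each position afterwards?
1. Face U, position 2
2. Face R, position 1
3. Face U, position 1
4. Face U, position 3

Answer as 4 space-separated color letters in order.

Answer: G W R Y

Derivation:
After move 1 (R): R=RRRR U=WGWG F=GYGY D=YBYB B=WBWB
After move 2 (U): U=WWGG F=RRGY R=WBRR B=OOWB L=GYOO
After move 3 (R): R=RWRB U=WRGY F=RBGB D=YWYO B=GOWB
After move 4 (R): R=RRBW U=WBGB F=RWGO D=YWYG B=YORB
After move 5 (R): R=BRWR U=WWGO F=RWGG D=YRYY B=BOBB
After move 6 (R): R=WBRR U=WWGG F=RRGY D=YBYB B=OOWB
After move 7 (R): R=RWRB U=WRGY F=RBGB D=YWYO B=GOWB
Query 1: U[2] = G
Query 2: R[1] = W
Query 3: U[1] = R
Query 4: U[3] = Y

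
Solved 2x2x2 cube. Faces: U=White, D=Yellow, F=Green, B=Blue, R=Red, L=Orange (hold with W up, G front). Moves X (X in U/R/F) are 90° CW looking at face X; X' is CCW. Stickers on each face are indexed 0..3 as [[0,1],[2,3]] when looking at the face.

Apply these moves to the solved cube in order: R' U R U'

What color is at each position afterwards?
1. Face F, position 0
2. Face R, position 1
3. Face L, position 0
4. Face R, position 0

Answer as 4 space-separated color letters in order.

After move 1 (R'): R=RRRR U=WBWB F=GWGW D=YGYG B=YBYB
After move 2 (U): U=WWBB F=RRGW R=YBRR B=OOYB L=GWOO
After move 3 (R): R=RYRB U=WRBW F=RGGG D=YYYO B=BOWB
After move 4 (U'): U=RWWB F=GWGG R=RGRB B=RYWB L=BOOO
Query 1: F[0] = G
Query 2: R[1] = G
Query 3: L[0] = B
Query 4: R[0] = R

Answer: G G B R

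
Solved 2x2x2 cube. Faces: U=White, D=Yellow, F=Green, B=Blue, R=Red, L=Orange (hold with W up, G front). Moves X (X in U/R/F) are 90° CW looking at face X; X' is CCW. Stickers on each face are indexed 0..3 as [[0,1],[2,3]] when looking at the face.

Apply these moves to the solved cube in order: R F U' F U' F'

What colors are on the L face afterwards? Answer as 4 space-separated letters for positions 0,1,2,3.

After move 1 (R): R=RRRR U=WGWG F=GYGY D=YBYB B=WBWB
After move 2 (F): F=GGYY U=WGOO R=WRGR D=RRYB L=OYOB
After move 3 (U'): U=GOWO F=OYYY R=GGGR B=WRWB L=WBOB
After move 4 (F): F=YOYY U=GOBB R=WGOR D=GGYB L=WROR
After move 5 (U'): U=OBGB F=WRYY R=YOOR B=WGWB L=WROR
After move 6 (F'): F=RYWY U=OBYO R=GOGR D=RRYB L=WBOG
Query: L face = WBOG

Answer: W B O G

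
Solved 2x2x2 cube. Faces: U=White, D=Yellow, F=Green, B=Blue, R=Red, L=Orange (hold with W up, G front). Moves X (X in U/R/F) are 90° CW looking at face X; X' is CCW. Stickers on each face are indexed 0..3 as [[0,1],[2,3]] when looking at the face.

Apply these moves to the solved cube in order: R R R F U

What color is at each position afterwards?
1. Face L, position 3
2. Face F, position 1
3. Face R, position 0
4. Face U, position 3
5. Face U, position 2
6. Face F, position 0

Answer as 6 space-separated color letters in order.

Answer: G R Y B O W

Derivation:
After move 1 (R): R=RRRR U=WGWG F=GYGY D=YBYB B=WBWB
After move 2 (R): R=RRRR U=WYWY F=GBGB D=YWYW B=GBGB
After move 3 (R): R=RRRR U=WBWB F=GWGW D=YGYG B=YBYB
After move 4 (F): F=GGWW U=WBOO R=WRBR D=RRYG L=OYOG
After move 5 (U): U=OWOB F=WRWW R=YBBR B=OYYB L=GGOG
Query 1: L[3] = G
Query 2: F[1] = R
Query 3: R[0] = Y
Query 4: U[3] = B
Query 5: U[2] = O
Query 6: F[0] = W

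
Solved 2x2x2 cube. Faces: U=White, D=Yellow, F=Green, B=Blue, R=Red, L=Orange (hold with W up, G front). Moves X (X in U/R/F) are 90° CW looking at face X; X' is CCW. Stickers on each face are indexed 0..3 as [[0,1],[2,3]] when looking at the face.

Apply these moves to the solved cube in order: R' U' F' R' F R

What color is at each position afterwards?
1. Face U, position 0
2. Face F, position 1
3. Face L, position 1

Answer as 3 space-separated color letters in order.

After move 1 (R'): R=RRRR U=WBWB F=GWGW D=YGYG B=YBYB
After move 2 (U'): U=BBWW F=OOGW R=GWRR B=RRYB L=YBOO
After move 3 (F'): F=OWOG U=BBGR R=GWYR D=BOYG L=YWOW
After move 4 (R'): R=WRGY U=BYGR F=OBOR D=BWYG B=GROB
After move 5 (F): F=OORB U=BYWW R=GRRY D=GWYG L=YBOW
After move 6 (R): R=RGYR U=BOWB F=OWRG D=GOYG B=WRYB
Query 1: U[0] = B
Query 2: F[1] = W
Query 3: L[1] = B

Answer: B W B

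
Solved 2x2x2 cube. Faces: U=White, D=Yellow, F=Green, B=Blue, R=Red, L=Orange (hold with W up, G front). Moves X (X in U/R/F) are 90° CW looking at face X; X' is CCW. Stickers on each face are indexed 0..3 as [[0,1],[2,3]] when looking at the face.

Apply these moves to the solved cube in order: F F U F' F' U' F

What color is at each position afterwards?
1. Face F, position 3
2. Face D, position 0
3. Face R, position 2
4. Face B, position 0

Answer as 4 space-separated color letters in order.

After move 1 (F): F=GGGG U=WWOO R=WRWR D=RRYY L=OYOY
After move 2 (F): F=GGGG U=WWYY R=OROR D=WWYY L=OROR
After move 3 (U): U=YWYW F=ORGG R=BBOR B=ORBB L=GGOR
After move 4 (F'): F=RGOG U=YWBO R=WBWR D=GRYY L=GWOY
After move 5 (F'): F=GGRO U=YWWW R=RBGR D=WYYY L=GOOB
After move 6 (U'): U=WWYW F=GORO R=GGGR B=RBBB L=OROB
After move 7 (F): F=RGOO U=WWBR R=YGWR D=GGYY L=OWOY
Query 1: F[3] = O
Query 2: D[0] = G
Query 3: R[2] = W
Query 4: B[0] = R

Answer: O G W R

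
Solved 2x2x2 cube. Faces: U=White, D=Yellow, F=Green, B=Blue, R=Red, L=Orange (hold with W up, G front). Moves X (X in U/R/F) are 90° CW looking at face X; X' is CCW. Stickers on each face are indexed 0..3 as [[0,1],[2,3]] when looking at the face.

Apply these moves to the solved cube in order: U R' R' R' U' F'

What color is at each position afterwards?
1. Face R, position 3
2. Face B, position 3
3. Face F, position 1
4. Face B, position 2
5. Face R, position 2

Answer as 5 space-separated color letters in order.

Answer: B B Y W Y

Derivation:
After move 1 (U): U=WWWW F=RRGG R=BBRR B=OOBB L=GGOO
After move 2 (R'): R=BRBR U=WBWO F=RWGW D=YRYG B=YOYB
After move 3 (R'): R=RRBB U=WYWY F=RBGO D=YWYW B=GORB
After move 4 (R'): R=RBRB U=WRWG F=RYGY D=YBYO B=WOWB
After move 5 (U'): U=RGWW F=GGGY R=RYRB B=RBWB L=WOOO
After move 6 (F'): F=GYGG U=RGRR R=BYYB D=OOYO L=WWOW
Query 1: R[3] = B
Query 2: B[3] = B
Query 3: F[1] = Y
Query 4: B[2] = W
Query 5: R[2] = Y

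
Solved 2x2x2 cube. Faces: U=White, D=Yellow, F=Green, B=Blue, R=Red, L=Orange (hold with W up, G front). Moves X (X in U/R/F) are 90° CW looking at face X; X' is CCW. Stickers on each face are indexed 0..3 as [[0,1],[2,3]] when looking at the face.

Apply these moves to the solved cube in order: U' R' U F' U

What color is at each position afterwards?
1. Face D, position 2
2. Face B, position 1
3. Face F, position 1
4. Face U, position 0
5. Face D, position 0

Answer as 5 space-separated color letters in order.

After move 1 (U'): U=WWWW F=OOGG R=GGRR B=RRBB L=BBOO
After move 2 (R'): R=GRGR U=WBWR F=OWGW D=YOYG B=YRYB
After move 3 (U): U=WWRB F=GRGW R=YRGR B=BBYB L=OWOO
After move 4 (F'): F=RWGG U=WWYG R=ORYR D=WOYG L=OBOR
After move 5 (U): U=YWGW F=ORGG R=BBYR B=OBYB L=RWOR
Query 1: D[2] = Y
Query 2: B[1] = B
Query 3: F[1] = R
Query 4: U[0] = Y
Query 5: D[0] = W

Answer: Y B R Y W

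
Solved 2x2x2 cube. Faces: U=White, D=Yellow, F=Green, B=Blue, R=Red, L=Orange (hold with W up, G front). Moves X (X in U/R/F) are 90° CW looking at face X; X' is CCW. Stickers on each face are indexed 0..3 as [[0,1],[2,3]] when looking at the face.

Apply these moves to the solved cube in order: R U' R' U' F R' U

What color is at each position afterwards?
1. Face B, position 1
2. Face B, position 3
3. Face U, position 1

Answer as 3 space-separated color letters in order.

After move 1 (R): R=RRRR U=WGWG F=GYGY D=YBYB B=WBWB
After move 2 (U'): U=GGWW F=OOGY R=GYRR B=RRWB L=WBOO
After move 3 (R'): R=YRGR U=GWWR F=OGGW D=YOYY B=BRBB
After move 4 (U'): U=WRGW F=WBGW R=OGGR B=YRBB L=BROO
After move 5 (F): F=GWWB U=WROR R=GGWR D=GOYY L=BYOO
After move 6 (R'): R=GRGW U=WBOY F=GRWR D=GWYB B=YROB
After move 7 (U): U=OWYB F=GRWR R=YRGW B=BYOB L=GROO
Query 1: B[1] = Y
Query 2: B[3] = B
Query 3: U[1] = W

Answer: Y B W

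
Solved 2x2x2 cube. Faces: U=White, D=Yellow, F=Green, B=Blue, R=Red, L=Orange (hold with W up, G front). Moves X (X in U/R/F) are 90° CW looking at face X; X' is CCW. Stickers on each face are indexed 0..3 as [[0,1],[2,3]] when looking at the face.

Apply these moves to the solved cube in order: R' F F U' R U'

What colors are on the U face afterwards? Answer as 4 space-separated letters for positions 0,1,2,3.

Answer: R G B W

Derivation:
After move 1 (R'): R=RRRR U=WBWB F=GWGW D=YGYG B=YBYB
After move 2 (F): F=GGWW U=WBOO R=WRBR D=RRYG L=OYOG
After move 3 (F): F=WGWG U=WBGY R=OROR D=BWYG L=OROR
After move 4 (U'): U=BYWG F=ORWG R=WGOR B=ORYB L=YBOR
After move 5 (R): R=OWRG U=BRWG F=OWWG D=BYYO B=GRYB
After move 6 (U'): U=RGBW F=YBWG R=OWRG B=OWYB L=GROR
Query: U face = RGBW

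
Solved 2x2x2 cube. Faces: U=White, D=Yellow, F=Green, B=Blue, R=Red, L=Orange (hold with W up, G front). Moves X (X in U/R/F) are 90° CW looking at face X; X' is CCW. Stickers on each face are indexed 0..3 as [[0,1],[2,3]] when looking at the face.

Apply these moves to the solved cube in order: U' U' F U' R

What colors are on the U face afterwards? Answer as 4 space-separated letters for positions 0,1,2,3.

Answer: W Y W B

Derivation:
After move 1 (U'): U=WWWW F=OOGG R=GGRR B=RRBB L=BBOO
After move 2 (U'): U=WWWW F=BBGG R=OORR B=GGBB L=RROO
After move 3 (F): F=GBGB U=WWOR R=WOWR D=ROYY L=RYOY
After move 4 (U'): U=WRWO F=RYGB R=GBWR B=WOBB L=GGOY
After move 5 (R): R=WGRB U=WYWB F=ROGY D=RBYW B=OORB
Query: U face = WYWB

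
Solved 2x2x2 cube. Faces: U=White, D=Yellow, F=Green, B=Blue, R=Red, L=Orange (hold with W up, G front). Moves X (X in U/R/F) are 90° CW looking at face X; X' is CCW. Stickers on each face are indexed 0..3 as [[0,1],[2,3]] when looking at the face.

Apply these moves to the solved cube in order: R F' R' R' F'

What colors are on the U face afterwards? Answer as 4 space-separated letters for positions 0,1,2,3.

After move 1 (R): R=RRRR U=WGWG F=GYGY D=YBYB B=WBWB
After move 2 (F'): F=YYGG U=WGRR R=BRYR D=OOYB L=OGOW
After move 3 (R'): R=RRBY U=WWRW F=YGGR D=OYYG B=BBOB
After move 4 (R'): R=RYRB U=WORB F=YWGW D=OGYR B=GBYB
After move 5 (F'): F=WWYG U=WORR R=GYOB D=GWYR L=OBOR
Query: U face = WORR

Answer: W O R R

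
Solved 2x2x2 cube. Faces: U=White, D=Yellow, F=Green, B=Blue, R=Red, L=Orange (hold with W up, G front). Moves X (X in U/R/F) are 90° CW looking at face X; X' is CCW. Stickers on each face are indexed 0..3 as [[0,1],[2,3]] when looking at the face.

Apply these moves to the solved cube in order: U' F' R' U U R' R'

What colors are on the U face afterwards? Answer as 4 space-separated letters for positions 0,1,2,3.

Answer: R G B G

Derivation:
After move 1 (U'): U=WWWW F=OOGG R=GGRR B=RRBB L=BBOO
After move 2 (F'): F=OGOG U=WWGR R=YGYR D=BOYY L=BWOW
After move 3 (R'): R=GRYY U=WBGR F=OWOR D=BGYG B=YROB
After move 4 (U): U=GWRB F=GROR R=YRYY B=BWOB L=OWOW
After move 5 (U): U=RGBW F=YROR R=BWYY B=OWOB L=GROW
After move 6 (R'): R=WYBY U=ROBO F=YGOW D=BRYR B=GWGB
After move 7 (R'): R=YYWB U=RGBG F=YOOO D=BGYW B=RWRB
Query: U face = RGBG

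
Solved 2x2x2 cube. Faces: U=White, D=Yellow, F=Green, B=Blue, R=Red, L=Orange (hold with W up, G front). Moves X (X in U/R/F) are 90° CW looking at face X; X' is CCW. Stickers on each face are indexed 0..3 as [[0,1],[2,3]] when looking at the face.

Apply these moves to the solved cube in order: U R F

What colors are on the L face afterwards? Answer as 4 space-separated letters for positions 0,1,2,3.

Answer: G Y O B

Derivation:
After move 1 (U): U=WWWW F=RRGG R=BBRR B=OOBB L=GGOO
After move 2 (R): R=RBRB U=WRWG F=RYGY D=YBYO B=WOWB
After move 3 (F): F=GRYY U=WROG R=WBGB D=RRYO L=GYOB
Query: L face = GYOB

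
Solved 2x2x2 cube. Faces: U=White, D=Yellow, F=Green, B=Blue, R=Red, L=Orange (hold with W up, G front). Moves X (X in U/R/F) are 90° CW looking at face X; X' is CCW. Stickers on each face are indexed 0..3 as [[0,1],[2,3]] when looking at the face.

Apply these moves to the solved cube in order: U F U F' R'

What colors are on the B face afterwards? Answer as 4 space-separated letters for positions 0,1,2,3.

Answer: Y Y Y B

Derivation:
After move 1 (U): U=WWWW F=RRGG R=BBRR B=OOBB L=GGOO
After move 2 (F): F=GRGR U=WWOG R=WBWR D=RBYY L=GYOY
After move 3 (U): U=OWGW F=WBGR R=OOWR B=GYBB L=GROY
After move 4 (F'): F=BRWG U=OWOW R=BORR D=RYYY L=GWOG
After move 5 (R'): R=ORBR U=OBOG F=BWWW D=RRYG B=YYYB
Query: B face = YYYB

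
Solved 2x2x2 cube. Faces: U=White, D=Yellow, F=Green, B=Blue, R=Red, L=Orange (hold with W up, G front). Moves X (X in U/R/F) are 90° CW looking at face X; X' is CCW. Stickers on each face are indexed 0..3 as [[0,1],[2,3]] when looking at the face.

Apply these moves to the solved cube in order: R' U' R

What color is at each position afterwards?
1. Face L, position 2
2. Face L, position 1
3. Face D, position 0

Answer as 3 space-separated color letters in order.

Answer: O B Y

Derivation:
After move 1 (R'): R=RRRR U=WBWB F=GWGW D=YGYG B=YBYB
After move 2 (U'): U=BBWW F=OOGW R=GWRR B=RRYB L=YBOO
After move 3 (R): R=RGRW U=BOWW F=OGGG D=YYYR B=WRBB
Query 1: L[2] = O
Query 2: L[1] = B
Query 3: D[0] = Y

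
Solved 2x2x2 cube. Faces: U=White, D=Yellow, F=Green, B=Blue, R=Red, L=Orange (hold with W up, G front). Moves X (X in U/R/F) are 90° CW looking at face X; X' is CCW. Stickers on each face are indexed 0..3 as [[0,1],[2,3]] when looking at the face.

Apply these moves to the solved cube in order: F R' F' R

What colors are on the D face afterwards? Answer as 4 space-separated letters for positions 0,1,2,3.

After move 1 (F): F=GGGG U=WWOO R=WRWR D=RRYY L=OYOY
After move 2 (R'): R=RRWW U=WBOB F=GWGO D=RGYG B=YBRB
After move 3 (F'): F=WOGG U=WBRW R=GRRW D=YYYG L=OBOO
After move 4 (R): R=RGWR U=WORG F=WYGG D=YRYY B=WBBB
Query: D face = YRYY

Answer: Y R Y Y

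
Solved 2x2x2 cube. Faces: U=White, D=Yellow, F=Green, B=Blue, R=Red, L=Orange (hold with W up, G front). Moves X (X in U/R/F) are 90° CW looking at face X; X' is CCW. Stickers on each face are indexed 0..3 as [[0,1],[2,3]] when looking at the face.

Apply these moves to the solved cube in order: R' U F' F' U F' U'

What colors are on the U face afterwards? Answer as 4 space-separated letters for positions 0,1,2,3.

After move 1 (R'): R=RRRR U=WBWB F=GWGW D=YGYG B=YBYB
After move 2 (U): U=WWBB F=RRGW R=YBRR B=OOYB L=GWOO
After move 3 (F'): F=RWRG U=WWYR R=GBYR D=WOYG L=GBOB
After move 4 (F'): F=WGRR U=WWGY R=OBWR D=BBYG L=GROY
After move 5 (U): U=GWYW F=OBRR R=OOWR B=GRYB L=WGOY
After move 6 (F'): F=BROR U=GWOW R=BOBR D=GYYG L=WWOY
After move 7 (U'): U=WWGO F=WWOR R=BRBR B=BOYB L=GROY
Query: U face = WWGO

Answer: W W G O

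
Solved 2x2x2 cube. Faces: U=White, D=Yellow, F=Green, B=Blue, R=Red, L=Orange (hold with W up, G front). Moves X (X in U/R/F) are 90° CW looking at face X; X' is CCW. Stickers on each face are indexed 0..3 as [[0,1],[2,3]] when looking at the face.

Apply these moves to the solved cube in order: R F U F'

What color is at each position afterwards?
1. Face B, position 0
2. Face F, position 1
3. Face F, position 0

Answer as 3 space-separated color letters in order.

Answer: O Y R

Derivation:
After move 1 (R): R=RRRR U=WGWG F=GYGY D=YBYB B=WBWB
After move 2 (F): F=GGYY U=WGOO R=WRGR D=RRYB L=OYOB
After move 3 (U): U=OWOG F=WRYY R=WBGR B=OYWB L=GGOB
After move 4 (F'): F=RYWY U=OWWG R=RBRR D=GBYB L=GGOO
Query 1: B[0] = O
Query 2: F[1] = Y
Query 3: F[0] = R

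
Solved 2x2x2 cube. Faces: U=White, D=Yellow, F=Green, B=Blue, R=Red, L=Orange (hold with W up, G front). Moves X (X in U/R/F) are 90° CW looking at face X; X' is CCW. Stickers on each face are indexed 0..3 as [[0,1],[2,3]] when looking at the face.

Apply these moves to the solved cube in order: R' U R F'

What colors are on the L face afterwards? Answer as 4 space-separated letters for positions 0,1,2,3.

Answer: G W O B

Derivation:
After move 1 (R'): R=RRRR U=WBWB F=GWGW D=YGYG B=YBYB
After move 2 (U): U=WWBB F=RRGW R=YBRR B=OOYB L=GWOO
After move 3 (R): R=RYRB U=WRBW F=RGGG D=YYYO B=BOWB
After move 4 (F'): F=GGRG U=WRRR R=YYYB D=WOYO L=GWOB
Query: L face = GWOB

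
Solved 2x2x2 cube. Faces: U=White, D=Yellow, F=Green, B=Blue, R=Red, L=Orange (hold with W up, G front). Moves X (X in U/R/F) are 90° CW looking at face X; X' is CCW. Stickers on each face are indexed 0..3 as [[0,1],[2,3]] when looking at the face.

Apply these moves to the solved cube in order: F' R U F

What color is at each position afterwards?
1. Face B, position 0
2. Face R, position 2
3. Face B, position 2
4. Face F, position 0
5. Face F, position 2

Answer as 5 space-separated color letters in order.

After move 1 (F'): F=GGGG U=WWRR R=YRYR D=OOYY L=OWOW
After move 2 (R): R=YYRR U=WGRG F=GOGY D=OBYB B=RBWB
After move 3 (U): U=RWGG F=YYGY R=RBRR B=OWWB L=GOOW
After move 4 (F): F=GYYY U=RWWO R=GBGR D=RRYB L=GOOB
Query 1: B[0] = O
Query 2: R[2] = G
Query 3: B[2] = W
Query 4: F[0] = G
Query 5: F[2] = Y

Answer: O G W G Y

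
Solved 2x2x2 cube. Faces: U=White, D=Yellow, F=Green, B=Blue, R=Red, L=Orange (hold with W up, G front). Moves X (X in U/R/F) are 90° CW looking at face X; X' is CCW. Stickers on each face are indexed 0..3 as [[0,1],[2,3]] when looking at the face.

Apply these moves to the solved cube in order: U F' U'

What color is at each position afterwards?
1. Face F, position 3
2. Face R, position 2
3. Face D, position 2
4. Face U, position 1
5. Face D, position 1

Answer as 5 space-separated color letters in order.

After move 1 (U): U=WWWW F=RRGG R=BBRR B=OOBB L=GGOO
After move 2 (F'): F=RGRG U=WWBR R=YBYR D=GOYY L=GWOW
After move 3 (U'): U=WRWB F=GWRG R=RGYR B=YBBB L=OOOW
Query 1: F[3] = G
Query 2: R[2] = Y
Query 3: D[2] = Y
Query 4: U[1] = R
Query 5: D[1] = O

Answer: G Y Y R O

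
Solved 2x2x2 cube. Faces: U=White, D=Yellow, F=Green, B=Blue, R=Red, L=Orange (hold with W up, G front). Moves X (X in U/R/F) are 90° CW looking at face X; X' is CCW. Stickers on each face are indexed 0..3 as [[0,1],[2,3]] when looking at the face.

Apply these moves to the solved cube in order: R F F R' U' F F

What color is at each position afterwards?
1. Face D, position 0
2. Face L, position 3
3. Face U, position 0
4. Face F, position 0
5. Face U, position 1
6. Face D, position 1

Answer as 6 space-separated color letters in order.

After move 1 (R): R=RRRR U=WGWG F=GYGY D=YBYB B=WBWB
After move 2 (F): F=GGYY U=WGOO R=WRGR D=RRYB L=OYOB
After move 3 (F): F=YGYG U=WGBY R=OROR D=GWYB L=OROR
After move 4 (R'): R=RROO U=WWBW F=YGYY D=GGYG B=BBWB
After move 5 (U'): U=WWWB F=ORYY R=YGOO B=RRWB L=BBOR
After move 6 (F): F=YOYR U=WWRB R=WGBO D=OYYG L=BGOG
After move 7 (F): F=YYRO U=WWGG R=RGBO D=BWYG L=BOOY
Query 1: D[0] = B
Query 2: L[3] = Y
Query 3: U[0] = W
Query 4: F[0] = Y
Query 5: U[1] = W
Query 6: D[1] = W

Answer: B Y W Y W W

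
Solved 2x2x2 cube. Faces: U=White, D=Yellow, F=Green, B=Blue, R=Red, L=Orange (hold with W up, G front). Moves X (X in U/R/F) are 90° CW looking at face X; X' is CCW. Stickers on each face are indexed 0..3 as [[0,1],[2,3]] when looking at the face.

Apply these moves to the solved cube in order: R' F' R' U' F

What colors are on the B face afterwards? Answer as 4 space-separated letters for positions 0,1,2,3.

After move 1 (R'): R=RRRR U=WBWB F=GWGW D=YGYG B=YBYB
After move 2 (F'): F=WWGG U=WBRR R=GRYR D=OOYG L=OBOW
After move 3 (R'): R=RRGY U=WYRY F=WBGR D=OWYG B=GBOB
After move 4 (U'): U=YYWR F=OBGR R=WBGY B=RROB L=GBOW
After move 5 (F): F=GORB U=YYWB R=WBRY D=GWYG L=GOOW
Query: B face = RROB

Answer: R R O B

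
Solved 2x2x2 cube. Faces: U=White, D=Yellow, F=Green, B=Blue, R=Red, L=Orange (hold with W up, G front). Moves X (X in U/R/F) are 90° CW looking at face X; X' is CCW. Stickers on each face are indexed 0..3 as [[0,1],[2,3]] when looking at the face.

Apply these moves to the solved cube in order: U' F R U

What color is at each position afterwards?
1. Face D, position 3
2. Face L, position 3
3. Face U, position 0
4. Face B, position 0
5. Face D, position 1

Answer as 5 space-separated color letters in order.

After move 1 (U'): U=WWWW F=OOGG R=GGRR B=RRBB L=BBOO
After move 2 (F): F=GOGO U=WWOB R=WGWR D=RGYY L=BYOY
After move 3 (R): R=WWRG U=WOOO F=GGGY D=RBYR B=BRWB
After move 4 (U): U=OWOO F=WWGY R=BRRG B=BYWB L=GGOY
Query 1: D[3] = R
Query 2: L[3] = Y
Query 3: U[0] = O
Query 4: B[0] = B
Query 5: D[1] = B

Answer: R Y O B B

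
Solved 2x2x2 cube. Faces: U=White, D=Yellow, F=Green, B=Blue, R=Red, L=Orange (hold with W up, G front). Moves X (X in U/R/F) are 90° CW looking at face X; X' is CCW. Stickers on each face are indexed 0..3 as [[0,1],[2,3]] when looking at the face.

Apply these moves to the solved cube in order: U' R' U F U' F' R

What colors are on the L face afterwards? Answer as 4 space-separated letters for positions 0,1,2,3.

Answer: B O O W

Derivation:
After move 1 (U'): U=WWWW F=OOGG R=GGRR B=RRBB L=BBOO
After move 2 (R'): R=GRGR U=WBWR F=OWGW D=YOYG B=YRYB
After move 3 (U): U=WWRB F=GRGW R=YRGR B=BBYB L=OWOO
After move 4 (F): F=GGWR U=WWOW R=RRBR D=GYYG L=OYOO
After move 5 (U'): U=WWWO F=OYWR R=GGBR B=RRYB L=BBOO
After move 6 (F'): F=YROW U=WWGB R=YGGR D=BOYG L=BOOW
After move 7 (R): R=GYRG U=WRGW F=YOOG D=BYYR B=BRWB
Query: L face = BOOW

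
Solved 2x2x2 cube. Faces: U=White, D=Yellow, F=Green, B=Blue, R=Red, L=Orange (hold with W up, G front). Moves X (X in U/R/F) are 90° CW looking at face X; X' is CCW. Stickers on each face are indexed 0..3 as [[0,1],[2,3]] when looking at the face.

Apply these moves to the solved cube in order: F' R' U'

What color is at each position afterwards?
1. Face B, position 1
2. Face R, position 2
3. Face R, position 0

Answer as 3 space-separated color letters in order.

After move 1 (F'): F=GGGG U=WWRR R=YRYR D=OOYY L=OWOW
After move 2 (R'): R=RRYY U=WBRB F=GWGR D=OGYG B=YBOB
After move 3 (U'): U=BBWR F=OWGR R=GWYY B=RROB L=YBOW
Query 1: B[1] = R
Query 2: R[2] = Y
Query 3: R[0] = G

Answer: R Y G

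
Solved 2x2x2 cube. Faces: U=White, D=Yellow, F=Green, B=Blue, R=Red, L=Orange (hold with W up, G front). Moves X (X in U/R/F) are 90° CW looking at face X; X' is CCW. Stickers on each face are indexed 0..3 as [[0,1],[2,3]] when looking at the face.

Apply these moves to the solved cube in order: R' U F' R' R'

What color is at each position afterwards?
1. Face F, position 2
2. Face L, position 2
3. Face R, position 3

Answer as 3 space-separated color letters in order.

After move 1 (R'): R=RRRR U=WBWB F=GWGW D=YGYG B=YBYB
After move 2 (U): U=WWBB F=RRGW R=YBRR B=OOYB L=GWOO
After move 3 (F'): F=RWRG U=WWYR R=GBYR D=WOYG L=GBOB
After move 4 (R'): R=BRGY U=WYYO F=RWRR D=WWYG B=GOOB
After move 5 (R'): R=RYBG U=WOYG F=RYRO D=WWYR B=GOWB
Query 1: F[2] = R
Query 2: L[2] = O
Query 3: R[3] = G

Answer: R O G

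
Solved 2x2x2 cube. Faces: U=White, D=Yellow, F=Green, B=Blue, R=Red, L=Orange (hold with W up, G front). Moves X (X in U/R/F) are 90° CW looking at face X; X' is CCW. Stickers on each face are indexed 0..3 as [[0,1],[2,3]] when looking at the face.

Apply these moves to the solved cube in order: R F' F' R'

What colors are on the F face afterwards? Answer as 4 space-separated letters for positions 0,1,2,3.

After move 1 (R): R=RRRR U=WGWG F=GYGY D=YBYB B=WBWB
After move 2 (F'): F=YYGG U=WGRR R=BRYR D=OOYB L=OGOW
After move 3 (F'): F=YGYG U=WGBY R=OROR D=GWYB L=OROR
After move 4 (R'): R=RROO U=WWBW F=YGYY D=GGYG B=BBWB
Query: F face = YGYY

Answer: Y G Y Y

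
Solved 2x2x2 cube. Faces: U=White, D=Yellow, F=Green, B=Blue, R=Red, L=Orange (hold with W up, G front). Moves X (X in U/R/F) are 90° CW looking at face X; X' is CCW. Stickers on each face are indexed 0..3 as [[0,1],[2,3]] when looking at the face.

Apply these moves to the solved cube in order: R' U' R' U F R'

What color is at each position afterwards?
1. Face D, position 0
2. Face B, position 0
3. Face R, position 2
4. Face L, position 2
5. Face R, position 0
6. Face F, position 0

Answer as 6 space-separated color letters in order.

After move 1 (R'): R=RRRR U=WBWB F=GWGW D=YGYG B=YBYB
After move 2 (U'): U=BBWW F=OOGW R=GWRR B=RRYB L=YBOO
After move 3 (R'): R=WRGR U=BYWR F=OBGW D=YOYW B=GRGB
After move 4 (U): U=WBRY F=WRGW R=GRGR B=YBGB L=OBOO
After move 5 (F): F=GWWR U=WBOB R=RRYR D=GGYW L=OYOO
After move 6 (R'): R=RRRY U=WGOY F=GBWB D=GWYR B=WBGB
Query 1: D[0] = G
Query 2: B[0] = W
Query 3: R[2] = R
Query 4: L[2] = O
Query 5: R[0] = R
Query 6: F[0] = G

Answer: G W R O R G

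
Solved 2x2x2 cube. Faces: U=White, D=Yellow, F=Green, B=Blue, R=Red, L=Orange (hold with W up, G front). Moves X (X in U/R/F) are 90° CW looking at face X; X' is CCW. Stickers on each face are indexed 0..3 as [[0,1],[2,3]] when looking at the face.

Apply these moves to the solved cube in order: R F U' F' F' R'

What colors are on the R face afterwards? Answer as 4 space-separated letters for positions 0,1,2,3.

After move 1 (R): R=RRRR U=WGWG F=GYGY D=YBYB B=WBWB
After move 2 (F): F=GGYY U=WGOO R=WRGR D=RRYB L=OYOB
After move 3 (U'): U=GOWO F=OYYY R=GGGR B=WRWB L=WBOB
After move 4 (F'): F=YYOY U=GOGG R=RGRR D=BBYB L=WOOW
After move 5 (F'): F=YYYO U=GORR R=BGBR D=OWYB L=WGOG
After move 6 (R'): R=GRBB U=GWRW F=YOYR D=OYYO B=BRWB
Query: R face = GRBB

Answer: G R B B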